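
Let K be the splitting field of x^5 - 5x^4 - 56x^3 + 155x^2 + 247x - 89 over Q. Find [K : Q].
The degree of the splitting field over Q equals the order of the Galois group, so first determine the group. The polynomial f is an irreducible quintic over Q, so G = Gal(f/Q) is a transitive subgroup of S_5: one of C_5 (5T1, order 5), D_5 (5T2, order 10), F_20 (5T3, order 20), A_5 (5T4, order 60) or S_5 (5T5, order 120). The discriminant of f is 5035849130456089 = 70963717^2, a perfect square, so G is contained in A_5. The transitive groups of degree 5 contained in A_5 are: C_5 (5T1, order 5), D_5 (5T2, order 10), A_5 (5T4, order 60). By Dedekind's theorem, for a prime p not dividing disc(f) the degrees of the irreducible factors of f mod p form the cycle type of an element of G. Factoring f modulo the 14 such primes p <= 59 (skipping 11, 23, 43, which divide the discriminant), each new pattern first appears at: mod 2: f = (x^5 + x^4 + x^2 + x + 1), pattern 5. No other pattern occurs in this range, so the set of observed cycle types is {5}. The candidates containing elements of all these cycle types are C_5 (5T1) of order 5, D_5 (5T2) of order 10, A_5 (5T4) of order 60; the others are excluded. The observed types are precisely the cycle types that occur in C_5 (5T1) (apart from the identity). Each of the other remaining candidates has further cycle types, and by the Chebotarev density theorem the matching factorization patterns would occur for a proportion of primes equal to their share of the group: D_5 (5T2) additionally contains elements of type 2+2+1 (5 of its 10 elements, about 50% of primes); A_5 (5T4) additionally contains elements of type 3+1+1, 2+2+1 (35 of its 60 elements, about 58% of primes). None of the 14 primes tested shows any such pattern (for each of these groups the chance of that is below 10^-4), which rules them out. Hence G = C_5 (5T1), of order 5. The Galois group C_5 (5T1) has order 5, so the splitting field has degree 5 over Q.

5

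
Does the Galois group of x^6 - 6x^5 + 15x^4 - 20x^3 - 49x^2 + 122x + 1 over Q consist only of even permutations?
The polynomial is irreducible of degree 6 over Q. Its discriminant is -3603718079512576, which is not a perfect square. A Galois group lies in the alternating group exactly when the discriminant is a square in Q, so the Galois group (S_4 x C_2) is not contained in A_6.

No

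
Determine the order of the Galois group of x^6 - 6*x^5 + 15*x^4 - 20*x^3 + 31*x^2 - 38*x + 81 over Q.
48

The degree of the splitting field over Q equals the order of the Galois group, so first determine the group. The polynomial f is an irreducible sextic over Q, so G = Gal(f/Q) is one of the 16 transitive subgroups 6T1, ..., 6T16 of S_6. The discriminant of f is -66039417143296, which is not a perfect square, so G is not contained in A_6. The transitive groups of degree 6 not contained in A_6 are: C_6 (6T1, order 6), S_3 (6T2, order 6), D_6 (6T3, order 12), C_3 x S_3 (6T5, order 18), A_4 x C_2 (6T6, order 24), S_4 (6T8, order 24), S_3 x S_3 (6T9, order 36), S_4 x C_2 (6T11, order 48), (S_3 x S_3) : C_2 (6T13, order 72), PGL(2,5) (6T14, order 120), S_6 (6T16, order 720). By Dedekind's theorem, for a prime p not dividing disc(f) the degrees of the irreducible factors of f mod p form the cycle type of an element of G. Factoring f modulo the 17 such primes p <= 67 (skipping 2, 31, which divide the discriminant), each new pattern first appears at: mod 3: f = (x)(x + 1)(x^4 + 2x^3 + x^2 + 1), pattern 4+1+1; mod 5: f = (x^3 + x^2 + 3x + 1)(x^3 + 3x^2 + 4x + 1), pattern 3+3; mod 7: f = (x^6 + x^5 + x^4 + x^3 + 3x^2 + 4x + 4), pattern 6; mod 11: f = (x^2 + 5)(x^2 + 7x + 9)(x^2 + 9x + 4), pattern 2+2+2; mod 13: f = (x^2 + 11x + 12)(x^4 + 9x^3 + 8x^2 + 5x + 10), pattern 4+2; mod 37: f = (x + 9)(x + 26)(x^2 + 16x + 10)(x^2 + 17x + 9), pattern 2+2+1+1; mod 47: f = (x + 9)(x + 17)(x + 28)(x + 36)(x^2 + 45x + 2), pattern 2+1+1+1+1. No other pattern occurs in this range, so the set of observed cycle types is {4+1+1, 3+3, 6, 2+2+2, 4+2, 2+2+1+1, 2+1+1+1+1}. The candidates containing elements of all these cycle types are S_4 x C_2 (6T11) of order 48, S_6 (6T16) of order 720; the others are excluded. The observed types are precisely the cycle types that occur in S_4 x C_2 (6T11) (apart from the identity). Each of the other remaining candidates has further cycle types, and by the Chebotarev density theorem the matching factorization patterns would occur for a proportion of primes equal to their share of the group: S_6 (6T16) additionally contains elements of type 5+1, 3+2+1, 3+1+1+1 (304 of its 720 elements, about 42% of primes). None of the 17 primes tested shows any such pattern (for each of these groups the chance of that is below 10^-4), which rules them out. Hence G = S_4 x C_2 (6T11), of order 48. The Galois group S_4 x C_2 (6T11) has order 48, so the splitting field has degree 48 over Q.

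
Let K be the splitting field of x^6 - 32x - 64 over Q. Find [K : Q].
720

The degree of the splitting field over Q equals the order of the Galois group, so first determine the group. The polynomial f is an irreducible sextic over Q, so G = Gal(f/Q) is one of the 16 transitive subgroups 6T1, ..., 6T16 of S_6. The discriminant of f is 53451941740544, which is not a perfect square, so G is not contained in A_6. The transitive groups of degree 6 not contained in A_6 are: C_6 (6T1, order 6), S_3 (6T2, order 6), D_6 (6T3, order 12), C_3 x S_3 (6T5, order 18), A_4 x C_2 (6T6, order 24), S_4 (6T8, order 24), S_3 x S_3 (6T9, order 36), S_4 x C_2 (6T11, order 48), (S_3 x S_3) : C_2 (6T13, order 72), PGL(2,5) (6T14, order 120), S_6 (6T16, order 720). By Dedekind's theorem, for a prime p not dividing disc(f) the degrees of the irreducible factors of f mod p form the cycle type of an element of G. Factoring f modulo the 3 such primes p <= 7 (skipping 2, which divides the discriminant), each new pattern first appears at: mod 3: f = (x^6 + x + 2), pattern 6; mod 5: f = (x + 4)(x^5 + x^4 + x^3 + x^2 + x + 4), pattern 5+1; mod 7: f = (x^2 + 4x + 1)(x^4 + 3x^3 + x^2 + 6), pattern 4+2. No other pattern occurs in this range, so the set of observed cycle types is {6, 5+1, 4+2}. Among the candidates above, the only group containing elements of all these cycle types is S_6 (6T16); every other candidate lacks at least one of them. Hence G = S_6 (6T16), of order 720. The Galois group S_6 (6T16) has order 720, so the splitting field has degree 720 over Q.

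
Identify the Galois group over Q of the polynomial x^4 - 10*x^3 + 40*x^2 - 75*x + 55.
C_4 (also written C4)

The polynomial is an irreducible quartic over Q and its discriminant is 125, which is not a perfect square, so the Galois group is not contained in A_4. The resolvent cubic y^3 - 40*y^2 + 530*y - 2325 has exactly one rational root, so the Galois group is C_4 or D_4. The quartic becomes reducible over Q(sqrt(disc)), so the group is C_4.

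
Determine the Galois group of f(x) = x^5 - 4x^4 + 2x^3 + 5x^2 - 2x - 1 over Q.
5T1: C_5

The polynomial f is an irreducible quintic over Q, so G = Gal(f/Q) is a transitive subgroup of S_5: one of C_5 (5T1, order 5), D_5 (5T2, order 10), F_20 (5T3, order 20), A_5 (5T4, order 60) or S_5 (5T5, order 120). The discriminant of f is 14641 = 121^2, a perfect square, so G is contained in A_5. The transitive groups of degree 5 contained in A_5 are: C_5 (5T1, order 5), D_5 (5T2, order 10), A_5 (5T4, order 60). By Dedekind's theorem, for a prime p not dividing disc(f) the degrees of the irreducible factors of f mod p form the cycle type of an element of G. Factoring f modulo the 14 such primes p <= 47 (skipping 11, which divides the discriminant), each new pattern first appears at: mod 2: f = (x^5 + x^2 + 1), pattern 5; mod 23: f = (x + 8)(x + 11)(x + 12)(x + 16)(x + 18), pattern 1+1+1+1+1. No other pattern occurs in this range, so the set of observed cycle types is {5, 1+1+1+1+1}. The candidates containing elements of all these cycle types are C_5 (5T1) of order 5, D_5 (5T2) of order 10, A_5 (5T4) of order 60; the others are excluded. The observed types are precisely the cycle types that occur in C_5 (5T1). Each of the other remaining candidates has further cycle types, and by the Chebotarev density theorem the matching factorization patterns would occur for a proportion of primes equal to their share of the group: D_5 (5T2) additionally contains elements of type 2+2+1 (5 of its 10 elements, about 50% of primes); A_5 (5T4) additionally contains elements of type 3+1+1, 2+2+1 (35 of its 60 elements, about 58% of primes). None of the 14 primes tested shows any such pattern (for each of these groups the chance of that is below 10^-4), which rules them out. Hence G = C_5 (5T1), of order 5.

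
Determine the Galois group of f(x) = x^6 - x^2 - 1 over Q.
The polynomial f is an irreducible sextic over Q, so G = Gal(f/Q) is one of the 16 transitive subgroups 6T1, ..., 6T16 of S_6. The discriminant of f is 33856 = 184^2, a perfect square, so G is contained in A_6. The transitive groups of degree 6 contained in A_6 are: A_4 (6T4, order 12), S_4 (6T7, order 24), (C_3 x C_3) : C_4 (6T10, order 36), PSL(2,5) (6T12, order 60), A_6 (6T15, order 360). By Dedekind's theorem, for a prime p not dividing disc(f) the degrees of the irreducible factors of f mod p form the cycle type of an element of G. Factoring f modulo the 79 such primes p <= 419 (skipping 2, 23, which divide the discriminant), each new pattern first appears at: mod 3: f = (x^3 + x^2 + 2x + 1)(x^3 + 2x^2 + 2x + 2), pattern 3+3; mod 5: f = (x^2 + 3)(x^4 + 2x^2 + 3), pattern 4+2; mod 19: f = (x + 5)(x + 14)(x^2 + 9x + 15)(x^2 + 10x + 15), pattern 2+2+1+1; mod 223: f = (x + 16)(x + 57)(x + 78)(x + 145)(x + 166)(x + 207), pattern 1+1+1+1+1+1. No other pattern occurs in this range, so the set of observed cycle types is {3+3, 4+2, 2+2+1+1, 1+1+1+1+1+1}. The candidates containing elements of all these cycle types are S_4 (6T7) of order 24, (C_3 x C_3) : C_4 (6T10) of order 36, A_6 (6T15) of order 360; the others are excluded. The observed types are precisely the cycle types that occur in S_4 (6T7). Each of the other remaining candidates has further cycle types, and by the Chebotarev density theorem the matching factorization patterns would occur for a proportion of primes equal to their share of the group: (C_3 x C_3) : C_4 (6T10) additionally contains elements of type 3+1+1+1 (4 of its 36 elements, about 11% of primes); A_6 (6T15) additionally contains elements of type 5+1, 3+1+1+1 (184 of its 360 elements, about 51% of primes). None of the 79 primes tested shows any such pattern (for each of these groups the chance of that is below 10^-4), which rules them out. Hence G = S_4 (6T7), of order 24.

S_4, S_4(6d), the S_4-action on 6 points inside A_6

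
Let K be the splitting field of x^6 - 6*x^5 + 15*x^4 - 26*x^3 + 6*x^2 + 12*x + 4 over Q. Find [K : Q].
12

The degree of the splitting field over Q equals the order of the Galois group, so first determine the group. The polynomial f is an irreducible sextic over Q, so G = Gal(f/Q) is one of the 16 transitive subgroups 6T1, ..., 6T16 of S_6. The discriminant of f is 304930925568, which is not a perfect square, so G is not contained in A_6. The transitive groups of degree 6 not contained in A_6 are: C_6 (6T1, order 6), S_3 (6T2, order 6), D_6 (6T3, order 12), C_3 x S_3 (6T5, order 18), A_4 x C_2 (6T6, order 24), S_4 (6T8, order 24), S_3 x S_3 (6T9, order 36), S_4 x C_2 (6T11, order 48), (S_3 x S_3) : C_2 (6T13, order 72), PGL(2,5) (6T14, order 120), S_6 (6T16, order 720). By Dedekind's theorem, for a prime p not dividing disc(f) the degrees of the irreducible factors of f mod p form the cycle type of an element of G. Factoring f modulo the 79 such primes p <= 421 (skipping 2, 3, 41, which divide the discriminant), each new pattern first appears at: mod 5: f = (x^2 + 2x + 3)(x^2 + 3x + 4)(x^2 + 4x + 2), pattern 2+2+2; mod 7: f = (x^6 + x^5 + x^4 + 2x^3 + 6x^2 + 5x + 4), pattern 6; mod 11: f = (x + 4)(x + 9)(x^2 + 4x + 2)(x^2 + 10x + 8), pattern 2+2+1+1; mod 13: f = (x^3 + 10x^2 + 2x + 1)(x^3 + 10x^2 + 4x + 4), pattern 3+3; mod 61: f = (x + 20)(x + 29)(x + 36)(x + 41)(x + 54)(x + 58), pattern 1+1+1+1+1+1. No other pattern occurs in this range, so the set of observed cycle types is {2+2+2, 6, 2+2+1+1, 3+3, 1+1+1+1+1+1}. The candidates containing elements of all these cycle types are D_6 (6T3) of order 12, A_4 x C_2 (6T6) of order 24, S_3 x S_3 (6T9) of order 36, S_4 x C_2 (6T11) of order 48, (S_3 x S_3) : C_2 (6T13) of order 72, PGL(2,5) (6T14) of order 120, S_6 (6T16) of order 720; the others are excluded. The observed types are precisely the cycle types that occur in D_6 (6T3). Each of the other remaining candidates has further cycle types, and by the Chebotarev density theorem the matching factorization patterns would occur for a proportion of primes equal to their share of the group: A_4 x C_2 (6T6) additionally contains elements of type 2+1+1+1+1 (3 of its 24 elements, about 12% of primes); S_3 x S_3 (6T9) additionally contains elements of type 3+1+1+1 (4 of its 36 elements, about 11% of primes); S_4 x C_2 (6T11) additionally contains elements of type 4+2, 4+1+1, 2+1+1+1+1 (15 of its 48 elements, about 31% of primes); (S_3 x S_3) : C_2 (6T13) additionally contains elements of type 4+2, 3+2+1, 3+1+1+1, 2+1+1+1+1 (40 of its 72 elements, about 56% of primes); PGL(2,5) (6T14) additionally contains elements of type 5+1, 4+1+1 (54 of its 120 elements, about 45% of primes); S_6 (6T16) additionally contains elements of type 5+1, 4+2, 4+1+1, 3+2+1, 3+1+1+1, 2+1+1+1+1 (499 of its 720 elements, about 69% of primes). None of the 79 primes tested shows any such pattern (for each of these groups the chance of that is below 10^-4), which rules them out. Hence G = D_6 (6T3), of order 12. The Galois group D_6 (6T3) has order 12, so the splitting field has degree 12 over Q.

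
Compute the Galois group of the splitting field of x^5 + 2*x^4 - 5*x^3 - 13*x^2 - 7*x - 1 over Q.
The polynomial f is an irreducible quintic over Q, so G = Gal(f/Q) is a transitive subgroup of S_5: one of C_5 (5T1, order 5), D_5 (5T2, order 10), F_20 (5T3, order 20), A_5 (5T4, order 60) or S_5 (5T5, order 120). The discriminant of f is 14641 = 121^2, a perfect square, so G is contained in A_5. The transitive groups of degree 5 contained in A_5 are: C_5 (5T1, order 5), D_5 (5T2, order 10), A_5 (5T4, order 60). By Dedekind's theorem, for a prime p not dividing disc(f) the degrees of the irreducible factors of f mod p form the cycle type of an element of G. Factoring f modulo the 14 such primes p <= 47 (skipping 11, which divides the discriminant), each new pattern first appears at: mod 2: f = (x^5 + x^3 + x^2 + x + 1), pattern 5; mod 23: f = (x + 5)(x + 6)(x + 7)(x + 8)(x + 22), pattern 1+1+1+1+1. No other pattern occurs in this range, so the set of observed cycle types is {5, 1+1+1+1+1}. The candidates containing elements of all these cycle types are C_5 (5T1) of order 5, D_5 (5T2) of order 10, A_5 (5T4) of order 60; the others are excluded. The observed types are precisely the cycle types that occur in C_5 (5T1). Each of the other remaining candidates has further cycle types, and by the Chebotarev density theorem the matching factorization patterns would occur for a proportion of primes equal to their share of the group: D_5 (5T2) additionally contains elements of type 2+2+1 (5 of its 10 elements, about 50% of primes); A_5 (5T4) additionally contains elements of type 3+1+1, 2+2+1 (35 of its 60 elements, about 58% of primes). None of the 14 primes tested shows any such pattern (for each of these groups the chance of that is below 10^-4), which rules them out. Hence G = C_5 (5T1), of order 5.

C_5, the cyclic group of order 5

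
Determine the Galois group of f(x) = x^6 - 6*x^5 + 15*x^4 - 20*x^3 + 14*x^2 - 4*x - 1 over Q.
The polynomial f is an irreducible sextic over Q, so G = Gal(f/Q) is one of the 16 transitive subgroups 6T1, ..., 6T16 of S_6. The discriminant of f is 33856 = 184^2, a perfect square, so G is contained in A_6. The transitive groups of degree 6 contained in A_6 are: A_4 (6T4, order 12), S_4 (6T7, order 24), (C_3 x C_3) : C_4 (6T10, order 36), PSL(2,5) (6T12, order 60), A_6 (6T15, order 360). By Dedekind's theorem, for a prime p not dividing disc(f) the degrees of the irreducible factors of f mod p form the cycle type of an element of G. Factoring f modulo the 79 such primes p <= 419 (skipping 2, 23, which divide the discriminant), each new pattern first appears at: mod 3: f = (x^3 + x^2 + 2)(x^3 + 2x^2 + x + 1), pattern 3+3; mod 5: f = (x^2 + 3x + 4)(x^4 + x^3 + 3x^2 + 2x + 1), pattern 4+2; mod 19: f = (x + 4)(x + 13)(x^2 + 7x + 7)(x^2 + 8x + 6), pattern 2+2+1+1; mod 223: f = (x + 15)(x + 56)(x + 77)(x + 144)(x + 165)(x + 206), pattern 1+1+1+1+1+1. No other pattern occurs in this range, so the set of observed cycle types is {3+3, 4+2, 2+2+1+1, 1+1+1+1+1+1}. The candidates containing elements of all these cycle types are S_4 (6T7) of order 24, (C_3 x C_3) : C_4 (6T10) of order 36, A_6 (6T15) of order 360; the others are excluded. The observed types are precisely the cycle types that occur in S_4 (6T7). Each of the other remaining candidates has further cycle types, and by the Chebotarev density theorem the matching factorization patterns would occur for a proportion of primes equal to their share of the group: (C_3 x C_3) : C_4 (6T10) additionally contains elements of type 3+1+1+1 (4 of its 36 elements, about 11% of primes); A_6 (6T15) additionally contains elements of type 5+1, 3+1+1+1 (184 of its 360 elements, about 51% of primes). None of the 79 primes tested shows any such pattern (for each of these groups the chance of that is below 10^-4), which rules them out. Hence G = S_4 (6T7), of order 24.

6T7: S_4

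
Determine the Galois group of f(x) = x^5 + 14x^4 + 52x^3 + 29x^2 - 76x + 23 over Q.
The polynomial f is an irreducible quintic over Q, so G = Gal(f/Q) is a transitive subgroup of S_5: one of C_5 (5T1, order 5), D_5 (5T2, order 10), F_20 (5T3, order 20), A_5 (5T4, order 60) or S_5 (5T5, order 120). The discriminant of f is 1012703329 = 31823^2, a perfect square, so G is contained in A_5. The transitive groups of degree 5 contained in A_5 are: C_5 (5T1, order 5), D_5 (5T2, order 10), A_5 (5T4, order 60). By Dedekind's theorem, for a prime p not dividing disc(f) the degrees of the irreducible factors of f mod p form the cycle type of an element of G. Factoring f modulo the 14 such primes p <= 47 (skipping 11, which divides the discriminant), each new pattern first appears at: mod 2: f = (x^5 + x^2 + 1), pattern 5; mod 23: f = (x)(x + 4)(x + 5)(x + 9)(x + 19), pattern 1+1+1+1+1. No other pattern occurs in this range, so the set of observed cycle types is {5, 1+1+1+1+1}. The candidates containing elements of all these cycle types are C_5 (5T1) of order 5, D_5 (5T2) of order 10, A_5 (5T4) of order 60; the others are excluded. The observed types are precisely the cycle types that occur in C_5 (5T1). Each of the other remaining candidates has further cycle types, and by the Chebotarev density theorem the matching factorization patterns would occur for a proportion of primes equal to their share of the group: D_5 (5T2) additionally contains elements of type 2+2+1 (5 of its 10 elements, about 50% of primes); A_5 (5T4) additionally contains elements of type 3+1+1, 2+2+1 (35 of its 60 elements, about 58% of primes). None of the 14 primes tested shows any such pattern (for each of these groups the chance of that is below 10^-4), which rules them out. Hence G = C_5 (5T1), of order 5.

C_5, the cyclic group of order 5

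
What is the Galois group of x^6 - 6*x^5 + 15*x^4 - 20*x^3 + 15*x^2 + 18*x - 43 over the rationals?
A_6, the alternating group on 6 letters

The polynomial f is an irreducible sextic over Q, so G = Gal(f/Q) is one of the 16 transitive subgroups 6T1, ..., 6T16 of S_6. The discriminant of f is 746496000000 = 864000^2, a perfect square, so G is contained in A_6. The transitive groups of degree 6 contained in A_6 are: A_4 (6T4, order 12), S_4 (6T7, order 24), (C_3 x C_3) : C_4 (6T10, order 36), PSL(2,5) (6T12, order 60), A_6 (6T15, order 360). By Dedekind's theorem, for a prime p not dividing disc(f) the degrees of the irreducible factors of f mod p form the cycle type of an element of G. Factoring f modulo the 6 such primes p <= 23 (skipping 2, 3, 5, which divide the discriminant), each new pattern first appears at: mod 7: f = (x + 2)(x^5 + 6x^4 + 3x^3 + 2x^2 + 4x + 3), pattern 5+1; mod 23: f = (x + 6)(x + 11)(x + 20)(x^3 + 3x^2 + 4x + 8), pattern 3+1+1+1. No other pattern occurs in this range, so the set of observed cycle types is {5+1, 3+1+1+1}. Among the candidates above, the only group containing elements of all these cycle types is A_6 (6T15) — each of A_4 (6T4), S_4 (6T7), (C_3 x C_3) : C_4 (6T10), PSL(2,5) (6T12) lacks at least one of them. Hence G = A_6 (6T15), of order 360.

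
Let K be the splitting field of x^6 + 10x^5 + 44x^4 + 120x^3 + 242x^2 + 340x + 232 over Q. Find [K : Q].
24

The degree of the splitting field over Q equals the order of the Galois group, so first determine the group. The polynomial f is an irreducible sextic over Q, so G = Gal(f/Q) is one of the 16 transitive subgroups 6T1, ..., 6T16 of S_6. The discriminant of f is -4014080000, which is not a perfect square, so G is not contained in A_6. The transitive groups of degree 6 not contained in A_6 are: C_6 (6T1, order 6), S_3 (6T2, order 6), D_6 (6T3, order 12), C_3 x S_3 (6T5, order 18), A_4 x C_2 (6T6, order 24), S_4 (6T8, order 24), S_3 x S_3 (6T9, order 36), S_4 x C_2 (6T11, order 48), (S_3 x S_3) : C_2 (6T13, order 72), PGL(2,5) (6T14, order 120), S_6 (6T16, order 720). By Dedekind's theorem, for a prime p not dividing disc(f) the degrees of the irreducible factors of f mod p form the cycle type of an element of G. Factoring f modulo the 22 such primes p <= 97 (skipping 2, 5, 7, which divide the discriminant), each new pattern first appears at: mod 3: f = (x^3 + 2x + 2)(x^3 + x^2 + 2), pattern 3+3; mod 13: f = (x + 3)(x + 8)(x^4 + 12x^3 + 5x^2 + 11x + 1), pattern 4+1+1; mod 37: f = (x^2 + 9x + 35)(x^2 + 11x + 6)(x^2 + 27x + 30), pattern 2+2+2; mod 43: f = (x + 18)(x + 42)(x^2 + 12x + 40)(x^2 + 24x + 25), pattern 2+2+1+1. No other pattern occurs in this range, so the set of observed cycle types is {3+3, 4+1+1, 2+2+2, 2+2+1+1}. The candidates containing elements of all these cycle types are S_4 (6T8) of order 24, S_4 x C_2 (6T11) of order 48, PGL(2,5) (6T14) of order 120, S_6 (6T16) of order 720; the others are excluded. The observed types are precisely the cycle types that occur in S_4 (6T8) (apart from the identity). Each of the other remaining candidates has further cycle types, and by the Chebotarev density theorem the matching factorization patterns would occur for a proportion of primes equal to their share of the group: S_4 x C_2 (6T11) additionally contains elements of type 6, 4+2, 2+1+1+1+1 (17 of its 48 elements, about 35% of primes); PGL(2,5) (6T14) additionally contains elements of type 6, 5+1 (44 of its 120 elements, about 37% of primes); S_6 (6T16) additionally contains elements of type 6, 5+1, 4+2, 3+2+1, 3+1+1+1, 2+1+1+1+1 (529 of its 720 elements, about 73% of primes). None of the 22 primes tested shows any such pattern (for each of these groups the chance of that is below 10^-4), which rules them out. Hence G = S_4 (6T8), of order 24. The Galois group S_4 (6T8) has order 24, so the splitting field has degree 24 over Q.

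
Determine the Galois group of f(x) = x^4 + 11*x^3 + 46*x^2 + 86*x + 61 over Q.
C_4

The polynomial is an irreducible quartic over Q and its discriminant is 125, which is not a perfect square, so the Galois group is not contained in A_4. The resolvent cubic y^3 - 46*y^2 + 702*y - 3553 has exactly one rational root, so the Galois group is C_4 or D_4. The quartic becomes reducible over Q(sqrt(disc)), so the group is C_4.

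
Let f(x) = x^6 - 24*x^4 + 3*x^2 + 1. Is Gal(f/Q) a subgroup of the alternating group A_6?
No

The polynomial is irreducible of degree 6 over Q. Its discriminant is -223154201664, which is not a perfect square. A Galois group lies in the alternating group exactly when the discriminant is a square in Q, so the Galois group (A_4 x C_2) is not contained in A_6.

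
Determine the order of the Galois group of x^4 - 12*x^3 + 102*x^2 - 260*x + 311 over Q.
4

The degree of the splitting field over Q equals the order of the Galois group, so first determine the group. The polynomial is an irreducible quartic over Q and its discriminant is 16136701952, which is not a perfect square, so the Galois group is not contained in A_4. The resolvent cubic y^3 - 102*y^2 + 1876*y + 14504 has exactly one rational root, so the Galois group is C_4 or D_4. The quartic becomes reducible over Q(sqrt(disc)), so the group is C_4. The Galois group C_4 (4T1) has order 4, so the splitting field has degree 4 over Q.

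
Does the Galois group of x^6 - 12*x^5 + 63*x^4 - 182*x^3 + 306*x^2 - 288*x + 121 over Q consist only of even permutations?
The polynomial is irreducible of degree 6 over Q. Its discriminant is -16003008, which is not a perfect square. A Galois group lies in the alternating group exactly when the discriminant is a square in Q, so the Galois group (PGL(2,5)) is not contained in A_6.

No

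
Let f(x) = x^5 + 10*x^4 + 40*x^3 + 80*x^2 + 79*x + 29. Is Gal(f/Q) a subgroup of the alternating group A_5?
No

The polynomial is irreducible of degree 5 over Q. Its discriminant is 2869, which is not a perfect square. A Galois group lies in the alternating group exactly when the discriminant is a square in Q, so the Galois group (S_5) is not contained in A_5.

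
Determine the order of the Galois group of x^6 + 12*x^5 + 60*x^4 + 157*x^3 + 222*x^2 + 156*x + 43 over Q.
18

The degree of the splitting field over Q equals the order of the Galois group, so first determine the group. The polynomial f is an irreducible sextic over Q, so G = Gal(f/Q) is one of the 16 transitive subgroups 6T1, ..., 6T16 of S_6. The discriminant of f is -177147, which is not a perfect square, so G is not contained in A_6. The transitive groups of degree 6 not contained in A_6 are: C_6 (6T1, order 6), S_3 (6T2, order 6), D_6 (6T3, order 12), C_3 x S_3 (6T5, order 18), A_4 x C_2 (6T6, order 24), S_4 (6T8, order 24), S_3 x S_3 (6T9, order 36), S_4 x C_2 (6T11, order 48), (S_3 x S_3) : C_2 (6T13, order 72), PGL(2,5) (6T14, order 120), S_6 (6T16, order 720). By Dedekind's theorem, for a prime p not dividing disc(f) the degrees of the irreducible factors of f mod p form the cycle type of an element of G. Factoring f modulo the 33 such primes p <= 139 (skipping 3, which divides the discriminant), each new pattern first appears at: mod 2: f = (x^6 + x^3 + 1), pattern 6; mod 7: f = (x + 3)(x + 4)(x + 6)(x^3 + 6x^2 + 5x + 4), pattern 3+1+1+1; mod 17: f = (x^2 + 5x + 13)(x^2 + 8x + 2)(x^2 + 16x + 1), pattern 2+2+2; mod 19: f = (x^3 + 6x^2 + 12x + 14)(x^3 + 6x^2 + 12x + 18), pattern 3+3; mod 73: f = (x + 15)(x + 23)(x + 24)(x + 31)(x + 32)(x + 33), pattern 1+1+1+1+1+1. No other pattern occurs in this range, so the set of observed cycle types is {6, 3+1+1+1, 2+2+2, 3+3, 1+1+1+1+1+1}. The candidates containing elements of all these cycle types are C_3 x S_3 (6T5) of order 18, S_3 x S_3 (6T9) of order 36, (S_3 x S_3) : C_2 (6T13) of order 72, S_6 (6T16) of order 720; the others are excluded. The observed types are precisely the cycle types that occur in C_3 x S_3 (6T5). Each of the other remaining candidates has further cycle types, and by the Chebotarev density theorem the matching factorization patterns would occur for a proportion of primes equal to their share of the group: S_3 x S_3 (6T9) additionally contains elements of type 2+2+1+1 (9 of its 36 elements, about 25% of primes); (S_3 x S_3) : C_2 (6T13) additionally contains elements of type 4+2, 3+2+1, 2+2+1+1, 2+1+1+1+1 (45 of its 72 elements, about 62% of primes); S_6 (6T16) additionally contains elements of type 5+1, 4+2, 4+1+1, 3+2+1, 2+2+1+1, 2+1+1+1+1 (504 of its 720 elements, about 70% of primes). None of the 33 primes tested shows any such pattern (for each of these groups the chance of that is below 10^-4), which rules them out. Hence G = C_3 x S_3 (6T5), of order 18. The Galois group C_3 x S_3 (6T5) has order 18, so the splitting field has degree 18 over Q.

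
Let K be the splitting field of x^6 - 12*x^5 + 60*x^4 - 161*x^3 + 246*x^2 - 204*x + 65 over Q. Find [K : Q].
36

The degree of the splitting field over Q equals the order of the Galois group, so first determine the group. The polynomial f is an irreducible sextic over Q, so G = Gal(f/Q) is one of the 16 transitive subgroups 6T1, ..., 6T16 of S_6. The discriminant of f is 871199469, which is not a perfect square, so G is not contained in A_6. The transitive groups of degree 6 not contained in A_6 are: C_6 (6T1, order 6), S_3 (6T2, order 6), D_6 (6T3, order 12), C_3 x S_3 (6T5, order 18), A_4 x C_2 (6T6, order 24), S_4 (6T8, order 24), S_3 x S_3 (6T9, order 36), S_4 x C_2 (6T11, order 48), (S_3 x S_3) : C_2 (6T13, order 72), PGL(2,5) (6T14, order 120), S_6 (6T16, order 720). By Dedekind's theorem, for a prime p not dividing disc(f) the degrees of the irreducible factors of f mod p form the cycle type of an element of G. Factoring f modulo the 16 such primes p <= 67 (skipping 3, 7, 29, which divide the discriminant), each new pattern first appears at: mod 2: f = (x^6 + x^3 + 1), pattern 6; mod 5: f = (x)(x + 4)(x^2 + 2)(x^2 + 4x + 2), pattern 2+2+1+1; mod 13: f = (x)(x + 3)(x + 4)(x^3 + 7x^2 + 12x + 9), pattern 3+1+1+1; mod 19: f = (x^2 + 6x + 18)(x^2 + 9x + 10)(x^2 + 11x + 3), pattern 2+2+2; mod 67: f = (x^3 + 61x^2 + 12x + 10)(x^3 + 61x^2 + 12x + 40), pattern 3+3. No other pattern occurs in this range, so the set of observed cycle types is {6, 2+2+1+1, 3+1+1+1, 2+2+2, 3+3}. The candidates containing elements of all these cycle types are S_3 x S_3 (6T9) of order 36, (S_3 x S_3) : C_2 (6T13) of order 72, S_6 (6T16) of order 720; the others are excluded. The observed types are precisely the cycle types that occur in S_3 x S_3 (6T9) (apart from the identity). Each of the other remaining candidates has further cycle types, and by the Chebotarev density theorem the matching factorization patterns would occur for a proportion of primes equal to their share of the group: (S_3 x S_3) : C_2 (6T13) additionally contains elements of type 4+2, 3+2+1, 2+1+1+1+1 (36 of its 72 elements, about 50% of primes); S_6 (6T16) additionally contains elements of type 5+1, 4+2, 4+1+1, 3+2+1, 2+1+1+1+1 (459 of its 720 elements, about 64% of primes). None of the 16 primes tested shows any such pattern (for each of these groups the chance of that is below 10^-4), which rules them out. Hence G = S_3 x S_3 (6T9), of order 36. The Galois group S_3 x S_3 (6T9) has order 36, so the splitting field has degree 36 over Q.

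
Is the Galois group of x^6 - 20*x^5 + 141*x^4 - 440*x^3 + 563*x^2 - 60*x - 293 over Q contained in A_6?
The polynomial is irreducible of degree 6 over Q. Its discriminant is 604996190208, which is not a perfect square. A Galois group lies in the alternating group exactly when the discriminant is a square in Q, so the Galois group (S_3) is not contained in A_6.

No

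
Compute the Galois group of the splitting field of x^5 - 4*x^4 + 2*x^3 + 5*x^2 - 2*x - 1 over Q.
The polynomial f is an irreducible quintic over Q, so G = Gal(f/Q) is a transitive subgroup of S_5: one of C_5 (5T1, order 5), D_5 (5T2, order 10), F_20 (5T3, order 20), A_5 (5T4, order 60) or S_5 (5T5, order 120). The discriminant of f is 14641 = 121^2, a perfect square, so G is contained in A_5. The transitive groups of degree 5 contained in A_5 are: C_5 (5T1, order 5), D_5 (5T2, order 10), A_5 (5T4, order 60). By Dedekind's theorem, for a prime p not dividing disc(f) the degrees of the irreducible factors of f mod p form the cycle type of an element of G. Factoring f modulo the 14 such primes p <= 47 (skipping 11, which divides the discriminant), each new pattern first appears at: mod 2: f = (x^5 + x^2 + 1), pattern 5; mod 23: f = (x + 8)(x + 11)(x + 12)(x + 16)(x + 18), pattern 1+1+1+1+1. No other pattern occurs in this range, so the set of observed cycle types is {5, 1+1+1+1+1}. The candidates containing elements of all these cycle types are C_5 (5T1) of order 5, D_5 (5T2) of order 10, A_5 (5T4) of order 60; the others are excluded. The observed types are precisely the cycle types that occur in C_5 (5T1). Each of the other remaining candidates has further cycle types, and by the Chebotarev density theorem the matching factorization patterns would occur for a proportion of primes equal to their share of the group: D_5 (5T2) additionally contains elements of type 2+2+1 (5 of its 10 elements, about 50% of primes); A_5 (5T4) additionally contains elements of type 3+1+1, 2+2+1 (35 of its 60 elements, about 58% of primes). None of the 14 primes tested shows any such pattern (for each of these groups the chance of that is below 10^-4), which rules them out. Hence G = C_5 (5T1), of order 5.

5T1: C_5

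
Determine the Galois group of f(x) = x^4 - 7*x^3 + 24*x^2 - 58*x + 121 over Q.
C_4

The polynomial is an irreducible quartic over Q and its discriminant is 66430125, which is not a perfect square, so the Galois group is not contained in A_4. The resolvent cubic y^3 - 24*y^2 - 78*y + 2323 has exactly one rational root, so the Galois group is C_4 or D_4. The quartic becomes reducible over Q(sqrt(disc)), so the group is C_4.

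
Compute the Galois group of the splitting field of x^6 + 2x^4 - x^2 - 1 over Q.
The polynomial f is an irreducible sextic over Q, so G = Gal(f/Q) is one of the 16 transitive subgroups 6T1, ..., 6T16 of S_6. The discriminant of f is 153664 = 392^2, a perfect square, so G is contained in A_6. The transitive groups of degree 6 contained in A_6 are: A_4 (6T4, order 12), S_4 (6T7, order 24), (C_3 x C_3) : C_4 (6T10, order 36), PSL(2,5) (6T12, order 60), A_6 (6T15, order 360). By Dedekind's theorem, for a prime p not dividing disc(f) the degrees of the irreducible factors of f mod p form the cycle type of an element of G. Factoring f modulo the 33 such primes p <= 149 (skipping 2, 7, which divide the discriminant), each new pattern first appears at: mod 3: f = (x^3 + x^2 + 2)(x^3 + 2x^2 + 1), pattern 3+3; mod 13: f = (x + 2)(x + 11)(x^2 + 8)(x^2 + 11), pattern 2+2+1+1. No other pattern occurs in this range, so the set of observed cycle types is {3+3, 2+2+1+1}. The candidates containing elements of all these cycle types are A_4 (6T4) of order 12, S_4 (6T7) of order 24, (C_3 x C_3) : C_4 (6T10) of order 36, PSL(2,5) (6T12) of order 60, A_6 (6T15) of order 360; the others are excluded. The observed types are precisely the cycle types that occur in A_4 (6T4) (apart from the identity). Each of the other remaining candidates has further cycle types, and by the Chebotarev density theorem the matching factorization patterns would occur for a proportion of primes equal to their share of the group: S_4 (6T7) additionally contains elements of type 4+2 (6 of its 24 elements, about 25% of primes); (C_3 x C_3) : C_4 (6T10) additionally contains elements of type 4+2, 3+1+1+1 (22 of its 36 elements, about 61% of primes); PSL(2,5) (6T12) additionally contains elements of type 5+1 (24 of its 60 elements, about 40% of primes); A_6 (6T15) additionally contains elements of type 5+1, 4+2, 3+1+1+1 (274 of its 360 elements, about 76% of primes). None of the 33 primes tested shows any such pattern (for each of these groups the chance of that is below 10^-4), which rules them out. Hence G = A_4 (6T4), of order 12.

6T4: A_4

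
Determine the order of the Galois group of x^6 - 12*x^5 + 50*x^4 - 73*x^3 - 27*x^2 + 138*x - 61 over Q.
The degree of the splitting field over Q equals the order of the Galois group, so first determine the group. The polynomial f is an irreducible sextic over Q, so G = Gal(f/Q) is one of the 16 transitive subgroups 6T1, ..., 6T16 of S_6. The discriminant of f is 30991489 = 5567^2, a perfect square, so G is contained in A_6. The transitive groups of degree 6 contained in A_6 are: A_4 (6T4, order 12), S_4 (6T7, order 24), (C_3 x C_3) : C_4 (6T10, order 36), PSL(2,5) (6T12, order 60), A_6 (6T15, order 360). By Dedekind's theorem, for a prime p not dividing disc(f) the degrees of the irreducible factors of f mod p form the cycle type of an element of G. Factoring f modulo the 21 such primes p <= 79 (skipping 19, which divides the discriminant), each new pattern first appears at: mod 2: f = (x + 1)(x^5 + x^4 + x^3 + x + 1), pattern 5+1; mod 7: f = (x^3 + 3x^2 + x + 1)(x^3 + 6x^2 + 3x + 2), pattern 3+3; mod 61: f = (x)(x + 22)(x^2 + 42x + 12)(x^2 + 46x + 13), pattern 2+2+1+1. No other pattern occurs in this range, so the set of observed cycle types is {5+1, 3+3, 2+2+1+1}. The candidates containing elements of all these cycle types are PSL(2,5) (6T12) of order 60, A_6 (6T15) of order 360; the others are excluded. The observed types are precisely the cycle types that occur in PSL(2,5) (6T12) (apart from the identity). Each of the other remaining candidates has further cycle types, and by the Chebotarev density theorem the matching factorization patterns would occur for a proportion of primes equal to their share of the group: A_6 (6T15) additionally contains elements of type 4+2, 3+1+1+1 (130 of its 360 elements, about 36% of primes). None of the 21 primes tested shows any such pattern (for each of these groups the chance of that is below 10^-4), which rules them out. Hence G = PSL(2,5) (6T12), of order 60. The Galois group PSL(2,5) (6T12) has order 60, so the splitting field has degree 60 over Q.

60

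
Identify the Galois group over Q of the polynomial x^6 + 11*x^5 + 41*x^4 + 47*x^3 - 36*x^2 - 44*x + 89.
(C_3 x C_3) : C_4 (order 36)

The polynomial f is an irreducible sextic over Q, so G = Gal(f/Q) is one of the 16 transitive subgroups 6T1, ..., 6T16 of S_6. The discriminant of f is 1064390625 = 32625^2, a perfect square, so G is contained in A_6. The transitive groups of degree 6 contained in A_6 are: A_4 (6T4, order 12), S_4 (6T7, order 24), (C_3 x C_3) : C_4 (6T10, order 36), PSL(2,5) (6T12, order 60), A_6 (6T15, order 360). By Dedekind's theorem, for a prime p not dividing disc(f) the degrees of the irreducible factors of f mod p form the cycle type of an element of G. Factoring f modulo the 19 such primes p <= 79 (skipping 3, 5, 29, which divide the discriminant), each new pattern first appears at: mod 2: f = (x^2 + x + 1)(x^4 + x + 1), pattern 4+2; mod 11: f = (x^3 + 5x^2 + 5x + 10)(x^3 + 6x^2 + 6x + 10), pattern 3+3; mod 19: f = (x + 9)(x + 13)(x^2 + 10x + 3)(x^2 + 17x + 12), pattern 2+2+1+1; mod 61: f = (x + 7)(x + 54)(x + 58)(x^3 + 14x^2 + 10x + 6), pattern 3+1+1+1. No other pattern occurs in this range, so the set of observed cycle types is {4+2, 3+3, 2+2+1+1, 3+1+1+1}. The candidates containing elements of all these cycle types are (C_3 x C_3) : C_4 (6T10) of order 36, A_6 (6T15) of order 360; the others are excluded. The observed types are precisely the cycle types that occur in (C_3 x C_3) : C_4 (6T10) (apart from the identity). Each of the other remaining candidates has further cycle types, and by the Chebotarev density theorem the matching factorization patterns would occur for a proportion of primes equal to their share of the group: A_6 (6T15) additionally contains elements of type 5+1 (144 of its 360 elements, about 40% of primes). None of the 19 primes tested shows any such pattern (for each of these groups the chance of that is below 10^-4), which rules them out. Hence G = (C_3 x C_3) : C_4 (6T10), of order 36.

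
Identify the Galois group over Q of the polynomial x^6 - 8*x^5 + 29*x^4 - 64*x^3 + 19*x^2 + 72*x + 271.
The polynomial f is an irreducible sextic over Q, so G = Gal(f/Q) is one of the 16 transitive subgroups 6T1, ..., 6T16 of S_6. The discriminant of f is 564385546240000 = 23756800^2, a perfect square, so G is contained in A_6. The transitive groups of degree 6 contained in A_6 are: A_4 (6T4, order 12), S_4 (6T7, order 24), (C_3 x C_3) : C_4 (6T10, order 36), PSL(2,5) (6T12, order 60), A_6 (6T15, order 360). By Dedekind's theorem, for a prime p not dividing disc(f) the degrees of the irreducible factors of f mod p form the cycle type of an element of G. Factoring f modulo the 19 such primes p <= 79 (skipping 2, 5, 29, which divide the discriminant), each new pattern first appears at: mod 3: f = (x^2 + x + 2)(x^4 + 2x + 2), pattern 4+2; mod 11: f = (x^3 + 7x + 10)(x^3 + 3x^2 + 4), pattern 3+3; mod 19: f = (x + 13)(x + 15)(x^2 + 9x + 10)(x^2 + 12x + 2), pattern 2+2+1+1; mod 61: f = (x + 4)(x + 37)(x + 51)(x^3 + 22x^2 + 36x + 25), pattern 3+1+1+1. No other pattern occurs in this range, so the set of observed cycle types is {4+2, 3+3, 2+2+1+1, 3+1+1+1}. The candidates containing elements of all these cycle types are (C_3 x C_3) : C_4 (6T10) of order 36, A_6 (6T15) of order 360; the others are excluded. The observed types are precisely the cycle types that occur in (C_3 x C_3) : C_4 (6T10) (apart from the identity). Each of the other remaining candidates has further cycle types, and by the Chebotarev density theorem the matching factorization patterns would occur for a proportion of primes equal to their share of the group: A_6 (6T15) additionally contains elements of type 5+1 (144 of its 360 elements, about 40% of primes). None of the 19 primes tested shows any such pattern (for each of these groups the chance of that is below 10^-4), which rules them out. Hence G = (C_3 x C_3) : C_4 (6T10), of order 36.

(C_3 x C_3) : C_4 (also written G36+)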